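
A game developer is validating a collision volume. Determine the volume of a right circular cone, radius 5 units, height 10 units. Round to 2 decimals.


Shape: cone
Radius r = 5 units, Height h = 10 units
Formula: V = (1/3) * pi * r^2 * h
r^2 = 25
pi * r^2 * h = pi * 25 * 10 = 250 * pi
V = 250 * pi / 3
V = 261.8
261.8 units^3


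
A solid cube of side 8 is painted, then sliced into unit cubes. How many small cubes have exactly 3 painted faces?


Large cube: 8 x 8 x 8, cut into unit cubes.
Cubes with 3 painted faces are at the corners. A cube always has 8 corners.
Count = 8
8 unit cubes


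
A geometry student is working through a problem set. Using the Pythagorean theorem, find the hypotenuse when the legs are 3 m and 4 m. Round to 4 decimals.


Shape: right triangle
Legs a = 3 m, b = 4 m
Formula: c = sqrt(a^2 + b^2)
a^2 = 9, b^2 = 16
a^2 + b^2 = 25
c = sqrt(25)
c = 5.0
5 m


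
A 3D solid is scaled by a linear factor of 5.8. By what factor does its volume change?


Linear scale factor k = 5.8
Rule: under a linear scaling by k, volumes scale by k^3.
k^3 = 5.8 * 5.8 * 5.8
k^3 = 33.64 * 5.8
k^3 = 195.112
Volume scales by a factor of 195.112.
195.112 (dimensionless)


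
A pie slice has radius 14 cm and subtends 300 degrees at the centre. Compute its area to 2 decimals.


Shape: circular sector
Radius r = 14 cm, Angle = 300 degrees
Formula: A = (angle/360) * pi * r^2
r^2 = 196
Fraction of circle = 300/360
A = (300/360) * pi * 196
A = 163.333333 * pi
A = 513.13
513.13 cm^2


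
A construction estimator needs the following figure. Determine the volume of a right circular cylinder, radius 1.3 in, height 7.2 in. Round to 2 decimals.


Shape: cylinder
Radius r = 1.3 in, Height h = 7.2 in
Formula: V = pi * r^2 * h
r^2 = 1.69
V = pi * 1.69 * 7.2
V = 12.168 * pi
V = 38.23
38.23 in^3


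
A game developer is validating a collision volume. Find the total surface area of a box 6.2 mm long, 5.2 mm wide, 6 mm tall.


Shape: rectangular prism
l = 6.2 mm, w = 5.2 mm, h = 6 mm
Formula: SA = 2(lw + lh + wh)
lw = 32.24, lh = 37.2, wh = 31.2
lw + lh + wh = 100.64
SA = 2 * 100.64
SA = 201.28
201.28 mm^2


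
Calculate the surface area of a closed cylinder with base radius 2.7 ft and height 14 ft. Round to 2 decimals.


Shape: closed cylinder
Radius r = 2.7 ft, Height h = 14 ft
Formula: SA = 2*pi*r^2 + 2*pi*r*h = 2*pi*r*(r + h)
r + h = 16.7
2 * r * (r + h) = 2 * 2.7 * 16.7 = 90.18
SA = 90.18 * pi
SA = 283.31
283.31 ft^2


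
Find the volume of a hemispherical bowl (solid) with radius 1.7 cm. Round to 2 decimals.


Shape: hemisphere (half of a sphere)
Radius r = 1.7 cm
Formula: V = (1/2) * (4/3) * pi * r^3 = (2/3) * pi * r^3
r^3 = 4.913
(2/3) * 4.913 = 3.275333
V = 3.275333 * pi
V = 10.29
10.29 cm^3


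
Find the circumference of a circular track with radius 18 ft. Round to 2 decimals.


Shape: circle
Radius r = 18 ft
Formula: C = 2 * pi * r
C = 2 * pi * 18
C = 36 * pi
C = 113.1
113.1 ft


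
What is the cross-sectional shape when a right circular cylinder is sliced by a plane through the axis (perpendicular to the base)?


Solid: right circular cylinder
Cutting plane: through the axis (perpendicular to the base)
Visualize the intersection of the plane with the solid's surface.
The boundary of the cut region is a rectangle.
rectangle


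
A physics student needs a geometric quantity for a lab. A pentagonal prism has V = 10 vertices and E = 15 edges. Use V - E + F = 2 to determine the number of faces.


Polyhedron: pentagonal prism
Euler's formula for convex polyhedra: V - E + F = 2
Given: V = 10 vertices and E = 15 edges
Solve for F:
F = 2 + E - V = 2 + 15 - 10 = 7
7 faces


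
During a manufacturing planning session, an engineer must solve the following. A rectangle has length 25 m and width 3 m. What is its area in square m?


Shape: rectangle
Length l = 25 m, Width w = 3 m
Formula: A = l * w
A = 25 * 3
A = 75
75 m^2


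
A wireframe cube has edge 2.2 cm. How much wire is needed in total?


Shape: cube
Side s = 2.2 cm
A cube has 12 edges, all equal.
Formula: total edge length = 12 * s
Total = 12 * 2.2
Total = 26.4
26.4 cm


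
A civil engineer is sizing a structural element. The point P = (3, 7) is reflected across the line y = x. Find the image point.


Transformation: reflection
Original point: (3, 7)
Rule for reflection over y = x: (x, y) -> (y, x)
Apply: (3, 7) -> (7, 3)
(7, 3)


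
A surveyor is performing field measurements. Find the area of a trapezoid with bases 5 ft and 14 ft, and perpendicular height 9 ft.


Shape: trapezoid
Parallel sides a = 5 ft, b = 14 ft; Height h = 9 ft
Formula: A = (a + b) * h / 2
a + b = 5 + 14 = 19
A = 19 * 9 / 2
A = 171 / 2
A = 85.5
85.5 ft^2


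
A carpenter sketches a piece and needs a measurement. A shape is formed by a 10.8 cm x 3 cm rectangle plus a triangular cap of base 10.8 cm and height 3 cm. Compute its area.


Composite shape: rectangle + triangle
Rectangle area = 10.8 * 3 = 32.4
Triangle area = 0.5 * 10.8 * 3 = 16.2
Total = 32.4 + 16.2
Total = 48.6
48.6 cm^2


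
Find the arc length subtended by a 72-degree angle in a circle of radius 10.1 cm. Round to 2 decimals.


Shape: circular arc
Radius r = 10.1 cm, Angle = 72 degrees
Formula: L = (angle/360) * 2 * pi * r
2 * pi * r = 20.2 * pi
L = (72/360) * 20.2 * pi
L = 4.04 * pi
L = 12.69
12.69 cm


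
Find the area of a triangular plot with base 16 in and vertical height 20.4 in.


Shape: triangle
Base b = 16 in, Height h = 20.4 in
Formula: A = (1/2) * b * h
A = 0.5 * 16 * 20.4
A = 0.5 * 326.4
A = 163.2
163.2 in^2


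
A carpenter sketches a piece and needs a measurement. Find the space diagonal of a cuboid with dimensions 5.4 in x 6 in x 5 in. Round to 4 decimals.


Shape: rectangular box (space diagonal)
l = 5.4 in, w = 6 in, h = 5 in
Visualize: the diagonal of the base, then a right triangle with that diagonal and the height.
Formula: d = sqrt(l^2 + w^2 + h^2)
l^2 + w^2 + h^2 = 29.16 + 36 + 25 = 90.16
d = sqrt(90.16)
d = 9.4953
9.4953 in


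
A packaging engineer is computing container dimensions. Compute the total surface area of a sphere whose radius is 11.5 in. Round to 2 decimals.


Shape: sphere
Radius r = 11.5 in
Formula: SA = 4 * pi * r^2
r^2 = 132.25
SA = 4 * pi * 132.25
SA = 529 * pi
SA = 1661.9
1661.9 in^2


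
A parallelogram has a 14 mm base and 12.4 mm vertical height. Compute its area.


Shape: parallelogram
Base b = 14 mm, Height h = 12.4 mm
Formula: A = b * h
A = 14 * 12.4
A = 173.6
173.6 mm^2


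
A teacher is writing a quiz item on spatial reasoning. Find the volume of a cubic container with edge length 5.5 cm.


Shape: cube
Side s = 5.5 cm
Formula: V = s^3
V = 5.5 * 5.5 * 5.5
V = 30.25 * 5.5
V = 166.375
166.375 cm^3


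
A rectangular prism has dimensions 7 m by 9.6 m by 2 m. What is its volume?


Shape: rectangular prism
l = 7 m, w = 9.6 m, h = 2 m
Formula: V = l * w * h
V = 7 * 9.6 * 2
V = 67.2 * 2
V = 134.4
134.4 m^3


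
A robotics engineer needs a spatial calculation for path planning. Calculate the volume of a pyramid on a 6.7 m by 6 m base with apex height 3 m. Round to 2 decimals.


Shape: rectangular pyramid
Base: 6.7 m x 6 m, Height h = 3 m
Formula: V = (1/3) * base_area * h
base_area = 6.7 * 6 = 40.2
base_area * h = 40.2 * 3 = 120.6
V = 120.6 / 3
V = 40.2
40.2 m^3


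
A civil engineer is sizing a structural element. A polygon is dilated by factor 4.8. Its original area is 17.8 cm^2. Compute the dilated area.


Linear scale factor k = 4.8
Original area = 17.8 cm^2
Rule: under a linear scaling by k, areas scale by k^2.
k^2 = 4.8^2 = 23.04
New area = 17.8 * 23.04
New area = 410.112
410.112 cm^2


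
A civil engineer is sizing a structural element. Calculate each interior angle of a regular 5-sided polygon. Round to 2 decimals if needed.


Shape: regular pentagon (5 sides)
Formula: interior angle = (n - 2) * 180 / n
(n - 2) = 3
(n - 2) * 180 = 540
angle = 540 / 5
angle = 108
108 degrees


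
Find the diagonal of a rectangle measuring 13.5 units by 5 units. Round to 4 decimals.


Shape: rectangle (diagonal via Pythagoras)
Sides: 13.5 units and 5 units
Formula: d = sqrt(l^2 + w^2)
l^2 = 182.25, w^2 = 25
l^2 + w^2 = 207.25
d = sqrt(207.25)
d = 14.3962
14.3962 units


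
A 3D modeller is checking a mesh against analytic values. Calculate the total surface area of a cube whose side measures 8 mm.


Shape: cube
Side s = 8 mm
A cube has 6 square faces.
Formula: SA = 6 * s^2
s^2 = 64
SA = 6 * 64
SA = 384
384 mm^2


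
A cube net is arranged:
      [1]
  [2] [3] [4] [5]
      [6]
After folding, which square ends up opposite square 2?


Net: cross layout. Take square 3 as the base (bottom).
Fold the four squares in the horizontal row up around 3: 2 -> left, 4 -> right, 5 wraps to the top.
Fold 1 and 6 up from 3: 1 -> back, 6 -> front.
Opposite pairs are therefore: (1, 6), (2, 4), (3, 5).
Face 2 is opposite face 4.
face 4


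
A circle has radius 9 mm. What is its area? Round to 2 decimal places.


Shape: circle
Radius r = 9 mm
Formula: A = pi * r^2
r^2 = 9^2 = 81
A = pi * 81
A = 254.47
254.47 mm^2


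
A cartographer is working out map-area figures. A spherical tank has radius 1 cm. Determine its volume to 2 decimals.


Shape: sphere
Radius r = 1 cm
Formula: V = (4/3) * pi * r^3
r^3 = 1
(4/3) * 1 = 1.333333
V = 1.333333 * pi
V = 4.19
4.19 cm^3


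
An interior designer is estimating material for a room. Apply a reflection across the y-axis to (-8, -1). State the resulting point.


Transformation: reflection
Original point: (-8, -1)
Rule for reflection over the y-axis: (x, y) -> (-x, y)
Apply: (-8, -1) -> (8, -1)
(8, -1)


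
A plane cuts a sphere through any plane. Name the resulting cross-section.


Solid: sphere
Cutting plane: through any plane
Visualize the intersection of the plane with the solid's surface.
The boundary of the cut region is a circle.
circle


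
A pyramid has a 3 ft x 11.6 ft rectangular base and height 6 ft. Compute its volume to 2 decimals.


Shape: rectangular pyramid
Base: 3 ft x 11.6 ft, Height h = 6 ft
Formula: V = (1/3) * base_area * h
base_area = 3 * 11.6 = 34.8
base_area * h = 34.8 * 6 = 208.8
V = 208.8 / 3
V = 69.6
69.6 ft^3


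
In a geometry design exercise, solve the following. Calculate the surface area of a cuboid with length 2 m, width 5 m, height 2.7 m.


Shape: rectangular prism
l = 2 m, w = 5 m, h = 2.7 m
Formula: SA = 2(lw + lh + wh)
lw = 10, lh = 5.4, wh = 13.5
lw + lh + wh = 28.9
SA = 2 * 28.9
SA = 57.8
57.8 m^2


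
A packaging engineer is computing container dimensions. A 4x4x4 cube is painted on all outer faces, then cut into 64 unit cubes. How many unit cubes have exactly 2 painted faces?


Large cube: 4 x 4 x 4, cut into unit cubes.
n = 4, so n - 2 = 2
Cubes with 2 painted faces lie along the edges, excluding corners.
A cube has 12 edges; each contributes (n - 2) = 2 such cubes.
Count = 12 * 2 = 24
24 unit cubes


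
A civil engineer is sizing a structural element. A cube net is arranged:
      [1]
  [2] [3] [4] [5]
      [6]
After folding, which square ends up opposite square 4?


Net: cross layout. Take square 3 as the base (bottom).
Fold the four squares in the horizontal row up around 3: 2 -> left, 4 -> right, 5 wraps to the top.
Fold 1 and 6 up from 3: 1 -> back, 6 -> front.
Opposite pairs are therefore: (1, 6), (2, 4), (3, 5).
Face 4 is opposite face 2.
face 2


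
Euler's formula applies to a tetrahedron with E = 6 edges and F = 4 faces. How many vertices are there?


Polyhedron: tetrahedron
Euler's formula for convex polyhedra: V - E + F = 2
Given: E = 6 edges and F = 4 faces
Solve for V:
V = 2 + E - F = 2 + 6 - 4 = 4
4 vertices


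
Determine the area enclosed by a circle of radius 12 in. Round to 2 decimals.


Shape: circle
Radius r = 12 in
Formula: A = pi * r^2
r^2 = 12^2 = 144
A = pi * 144
A = 452.39
452.39 in^2


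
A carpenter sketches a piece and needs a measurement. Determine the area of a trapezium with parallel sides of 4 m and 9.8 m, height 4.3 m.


Shape: trapezoid
Parallel sides a = 4 m, b = 9.8 m; Height h = 4.3 m
Formula: A = (a + b) * h / 2
a + b = 4 + 9.8 = 13.8
A = 13.8 * 4.3 / 2
A = 59.34 / 2
A = 29.67
29.67 m^2


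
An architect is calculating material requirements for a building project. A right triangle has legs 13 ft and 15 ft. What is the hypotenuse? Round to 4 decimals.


Shape: right triangle
Legs a = 13 ft, b = 15 ft
Formula: c = sqrt(a^2 + b^2)
a^2 = 169, b^2 = 225
a^2 + b^2 = 394
c = sqrt(394)
c = 19.8494
19.8494 ft


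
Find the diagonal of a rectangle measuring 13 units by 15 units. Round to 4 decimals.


Shape: rectangle (diagonal via Pythagoras)
Sides: 13 units and 15 units
Formula: d = sqrt(l^2 + w^2)
l^2 = 169, w^2 = 225
l^2 + w^2 = 394
d = sqrt(394)
d = 19.8494
19.8494 units


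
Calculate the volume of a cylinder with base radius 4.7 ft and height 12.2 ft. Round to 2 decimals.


Shape: cylinder
Radius r = 4.7 ft, Height h = 12.2 ft
Formula: V = pi * r^2 * h
r^2 = 22.09
V = pi * 22.09 * 12.2
V = 269.498 * pi
V = 846.65
846.65 ft^3


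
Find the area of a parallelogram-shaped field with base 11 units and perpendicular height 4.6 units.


Shape: parallelogram
Base b = 11 units, Height h = 4.6 units
Formula: A = b * h
A = 11 * 4.6
A = 50.6
50.6 units^2


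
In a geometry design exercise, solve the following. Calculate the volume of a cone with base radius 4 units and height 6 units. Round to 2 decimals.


Shape: cone
Radius r = 4 units, Height h = 6 units
Formula: V = (1/3) * pi * r^2 * h
r^2 = 16
pi * r^2 * h = pi * 16 * 6 = 96 * pi
V = 96 * pi / 3
V = 100.53
100.53 units^3


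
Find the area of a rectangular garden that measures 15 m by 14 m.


Shape: rectangle
Length l = 15 m, Width w = 14 m
Formula: A = l * w
A = 15 * 14
A = 210
210 m^2


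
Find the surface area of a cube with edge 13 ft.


Shape: cube
Side s = 13 ft
A cube has 6 square faces.
Formula: SA = 6 * s^2
s^2 = 169
SA = 6 * 169
SA = 1014
1014 ft^2


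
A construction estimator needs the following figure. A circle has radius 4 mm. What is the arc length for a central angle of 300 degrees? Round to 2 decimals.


Shape: circular arc
Radius r = 4 mm, Angle = 300 degrees
Formula: L = (angle/360) * 2 * pi * r
2 * pi * r = 8 * pi
L = (300/360) * 8 * pi
L = 6.666667 * pi
L = 20.94
20.94 mm


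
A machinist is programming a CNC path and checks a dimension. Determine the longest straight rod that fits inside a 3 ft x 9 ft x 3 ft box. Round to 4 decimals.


Shape: rectangular box (space diagonal)
l = 3 ft, w = 9 ft, h = 3 ft
Visualize: the diagonal of the base, then a right triangle with that diagonal and the height.
Formula: d = sqrt(l^2 + w^2 + h^2)
l^2 + w^2 + h^2 = 9 + 81 + 9 = 99
d = sqrt(99)
d = 9.9499
9.9499 ft


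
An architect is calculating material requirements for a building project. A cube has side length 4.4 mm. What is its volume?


Shape: cube
Side s = 4.4 mm
Formula: V = s^3
V = 4.4 * 4.4 * 4.4
V = 19.36 * 4.4
V = 85.184
85.184 mm^3


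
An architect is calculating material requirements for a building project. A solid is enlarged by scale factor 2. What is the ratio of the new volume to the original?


Linear scale factor k = 2
Rule: under a linear scaling by k, volumes scale by k^3.
k^3 = 2 * 2 * 2
k^3 = 4 * 2
k^3 = 8
Volume scales by a factor of 8.
8 (dimensionless)


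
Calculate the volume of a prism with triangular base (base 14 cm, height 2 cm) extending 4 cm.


Shape: triangular prism
Triangle base = 14 cm, triangle height = 2 cm, prism length L = 4 cm
Formula: V = (1/2 * b * h_tri) * L
Cross-section area = 0.5 * 14 * 2 = 14
V = 14 * 4
V = 56
56 cm^3


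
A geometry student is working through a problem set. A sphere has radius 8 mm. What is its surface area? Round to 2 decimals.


Shape: sphere
Radius r = 8 mm
Formula: SA = 4 * pi * r^2
r^2 = 64
SA = 4 * pi * 64
SA = 256 * pi
SA = 804.25
804.25 mm^2


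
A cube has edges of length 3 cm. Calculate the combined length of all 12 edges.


Shape: cube
Side s = 3 cm
A cube has 12 edges, all equal.
Formula: total edge length = 12 * s
Total = 12 * 3
Total = 36
36 cm


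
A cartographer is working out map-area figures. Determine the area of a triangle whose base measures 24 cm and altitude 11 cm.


Shape: triangle
Base b = 24 cm, Height h = 11 cm
Formula: A = (1/2) * b * h
A = 0.5 * 24 * 11
A = 0.5 * 264
A = 132
132 cm^2


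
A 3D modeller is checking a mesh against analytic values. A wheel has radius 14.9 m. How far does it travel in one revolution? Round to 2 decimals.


Shape: circle
Radius r = 14.9 m
Formula: C = 2 * pi * r
C = 2 * pi * 14.9
C = 29.8 * pi
C = 93.62
93.62 m


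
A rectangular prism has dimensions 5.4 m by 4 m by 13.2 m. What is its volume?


Shape: rectangular prism
l = 5.4 m, w = 4 m, h = 13.2 m
Formula: V = l * w * h
V = 5.4 * 4 * 13.2
V = 21.6 * 13.2
V = 285.12
285.12 m^3


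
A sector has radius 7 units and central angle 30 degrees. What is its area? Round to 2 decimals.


Shape: circular sector
Radius r = 7 units, Angle = 30 degrees
Formula: A = (angle/360) * pi * r^2
r^2 = 49
Fraction of circle = 30/360
A = (30/360) * pi * 49
A = 4.083333 * pi
A = 12.83
12.83 units^2


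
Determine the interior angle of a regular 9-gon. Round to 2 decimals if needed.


Shape: regular nonagon (9 sides)
Formula: interior angle = (n - 2) * 180 / n
(n - 2) = 7
(n - 2) * 180 = 1260
angle = 1260 / 9
angle = 140
140 degrees


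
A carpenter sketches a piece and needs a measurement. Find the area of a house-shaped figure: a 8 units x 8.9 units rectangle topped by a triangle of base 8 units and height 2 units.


Composite shape: rectangle + triangle
Rectangle area = 8 * 8.9 = 71.2
Triangle area = 0.5 * 8 * 2 = 8
Total = 71.2 + 8
Total = 79.2
79.2 units^2


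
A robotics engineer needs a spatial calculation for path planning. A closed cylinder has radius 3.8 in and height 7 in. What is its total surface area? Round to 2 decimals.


Shape: closed cylinder
Radius r = 3.8 in, Height h = 7 in
Formula: SA = 2*pi*r^2 + 2*pi*r*h = 2*pi*r*(r + h)
r + h = 10.8
2 * r * (r + h) = 2 * 3.8 * 10.8 = 82.08
SA = 82.08 * pi
SA = 257.86
257.86 in^2


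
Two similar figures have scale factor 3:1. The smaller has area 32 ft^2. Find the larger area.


Linear scale factor k = 3
Original area = 32 ft^2
Rule: under a linear scaling by k, areas scale by k^2.
k^2 = 3^2 = 9
New area = 32 * 9
New area = 288
288 ft^2


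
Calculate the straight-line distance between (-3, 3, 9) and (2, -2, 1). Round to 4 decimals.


3D distance between two points
P1 = (-3, 3, 9), P2 = (2, -2, 1)
Formula: d = sqrt((x2-x1)^2 + (y2-y1)^2 + (z2-z1)^2)
dx = 2 - -3 = 5
dy = -2 - 3 = -5
dz = 1 - 9 = -8
dx^2 + dy^2 + dz^2 = 25 + 25 + 64 = 114
d = sqrt(114)
d = 10.6771
10.6771 units


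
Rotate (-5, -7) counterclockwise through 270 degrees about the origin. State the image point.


Transformation: rotation about the origin
Original point: (-5, -7)
Rule for 270 deg counterclockwise: (x, y) -> (y, -x)
Apply: (-5, -7) -> (-7, 5)
(-7, 5)


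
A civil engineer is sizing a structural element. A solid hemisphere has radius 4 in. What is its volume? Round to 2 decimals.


Shape: hemisphere (half of a sphere)
Radius r = 4 in
Formula: V = (1/2) * (4/3) * pi * r^3 = (2/3) * pi * r^3
r^3 = 64
(2/3) * 64 = 42.666667
V = 42.666667 * pi
V = 134.04
134.04 in^3


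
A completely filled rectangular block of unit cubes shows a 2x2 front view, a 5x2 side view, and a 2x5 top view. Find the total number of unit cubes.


Orthographic views of a solid rectangular block:
Front view 2 x 2 -> length = 2, height = 2
Side view 5 x 2 -> width = 5, height = 2 (consistent)
Top view 2 x 5 -> confirms length = 2, width = 5
The block is 2 x 5 x 2.
Total unit cubes = 2 * 5 * 2 = 20
20 unit cubes


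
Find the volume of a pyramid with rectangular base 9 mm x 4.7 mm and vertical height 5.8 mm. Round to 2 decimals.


Shape: rectangular pyramid
Base: 9 mm x 4.7 mm, Height h = 5.8 mm
Formula: V = (1/3) * base_area * h
base_area = 9 * 4.7 = 42.3
base_area * h = 42.3 * 5.8 = 245.34
V = 245.34 / 3
V = 81.78
81.78 mm^3


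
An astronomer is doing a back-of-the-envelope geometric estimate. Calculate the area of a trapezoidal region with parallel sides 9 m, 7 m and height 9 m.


Shape: trapezoid
Parallel sides a = 9 m, b = 7 m; Height h = 9 m
Formula: A = (a + b) * h / 2
a + b = 9 + 7 = 16
A = 16 * 9 / 2
A = 144 / 2
A = 72
72 m^2


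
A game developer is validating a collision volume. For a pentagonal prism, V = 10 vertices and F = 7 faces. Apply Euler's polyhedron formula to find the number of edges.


Polyhedron: pentagonal prism
Euler's formula for convex polyhedra: V - E + F = 2
Given: V = 10 vertices and F = 7 faces
Solve for E:
E = V + F - 2 = 10 + 7 - 2 = 15
15 edges


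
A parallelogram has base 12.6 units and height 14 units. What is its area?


Shape: parallelogram
Base b = 12.6 units, Height h = 14 units
Formula: A = b * h
A = 12.6 * 14
A = 176.4
176.4 units^2


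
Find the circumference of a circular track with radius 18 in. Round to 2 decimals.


Shape: circle
Radius r = 18 in
Formula: C = 2 * pi * r
C = 2 * pi * 18
C = 36 * pi
C = 113.1
113.1 in


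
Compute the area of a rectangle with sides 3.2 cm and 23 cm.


Shape: rectangle
Length l = 3.2 cm, Width w = 23 cm
Formula: A = l * w
A = 3.2 * 23
A = 73.6
73.6 cm^2


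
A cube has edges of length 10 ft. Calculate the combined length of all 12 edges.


Shape: cube
Side s = 10 ft
A cube has 12 edges, all equal.
Formula: total edge length = 12 * s
Total = 12 * 10
Total = 120
120 ft


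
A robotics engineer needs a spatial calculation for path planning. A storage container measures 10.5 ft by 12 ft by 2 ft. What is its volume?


Shape: rectangular prism
l = 10.5 ft, w = 12 ft, h = 2 ft
Formula: V = l * w * h
V = 10.5 * 12 * 2
V = 126 * 2
V = 252
252 ft^3


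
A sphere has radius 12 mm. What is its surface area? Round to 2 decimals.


Shape: sphere
Radius r = 12 mm
Formula: SA = 4 * pi * r^2
r^2 = 144
SA = 4 * pi * 144
SA = 576 * pi
SA = 1809.56
1809.56 mm^2


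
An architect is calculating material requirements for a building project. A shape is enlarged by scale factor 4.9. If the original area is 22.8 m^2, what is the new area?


Linear scale factor k = 4.9
Original area = 22.8 m^2
Rule: under a linear scaling by k, areas scale by k^2.
k^2 = 4.9^2 = 24.01
New area = 22.8 * 24.01
New area = 547.428
547.428 m^2


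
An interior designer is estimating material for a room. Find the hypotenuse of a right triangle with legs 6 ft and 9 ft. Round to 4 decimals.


Shape: right triangle
Legs a = 6 ft, b = 9 ft
Formula: c = sqrt(a^2 + b^2)
a^2 = 36, b^2 = 81
a^2 + b^2 = 117
c = sqrt(117)
c = 10.8167
10.8167 ft


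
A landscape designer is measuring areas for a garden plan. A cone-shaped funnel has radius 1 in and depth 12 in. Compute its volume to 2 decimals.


Shape: cone
Radius r = 1 in, Height h = 12 in
Formula: V = (1/3) * pi * r^2 * h
r^2 = 1
pi * r^2 * h = pi * 1 * 12 = 12 * pi
V = 12 * pi / 3
V = 12.57
12.57 in^3


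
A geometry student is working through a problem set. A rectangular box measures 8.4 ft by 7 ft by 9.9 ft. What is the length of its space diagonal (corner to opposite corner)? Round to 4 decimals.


Shape: rectangular box (space diagonal)
l = 8.4 ft, w = 7 ft, h = 9.9 ft
Visualize: the diagonal of the base, then a right triangle with that diagonal and the height.
Formula: d = sqrt(l^2 + w^2 + h^2)
l^2 + w^2 + h^2 = 70.56 + 49 + 98.01 = 217.57
d = sqrt(217.57)
d = 14.7503
14.7503 ft


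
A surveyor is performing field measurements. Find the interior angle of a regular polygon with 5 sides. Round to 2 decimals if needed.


Shape: regular pentagon (5 sides)
Formula: interior angle = (n - 2) * 180 / n
(n - 2) = 3
(n - 2) * 180 = 540
angle = 540 / 5
angle = 108
108 degrees


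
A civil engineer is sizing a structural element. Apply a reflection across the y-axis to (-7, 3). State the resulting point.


Transformation: reflection
Original point: (-7, 3)
Rule for reflection over the y-axis: (x, y) -> (-x, y)
Apply: (-7, 3) -> (7, 3)
(7, 3)


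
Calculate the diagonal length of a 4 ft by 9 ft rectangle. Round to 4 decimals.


Shape: rectangle (diagonal via Pythagoras)
Sides: 4 ft and 9 ft
Formula: d = sqrt(l^2 + w^2)
l^2 = 16, w^2 = 81
l^2 + w^2 = 97
d = sqrt(97)
d = 9.8489
9.8489 ft


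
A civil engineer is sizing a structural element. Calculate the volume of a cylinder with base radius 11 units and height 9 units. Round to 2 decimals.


Shape: cylinder
Radius r = 11 units, Height h = 9 units
Formula: V = pi * r^2 * h
r^2 = 121
V = pi * 121 * 9
V = 1089 * pi
V = 3421.19
3421.19 units^3


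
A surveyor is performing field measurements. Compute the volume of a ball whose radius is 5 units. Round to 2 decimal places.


Shape: sphere
Radius r = 5 units
Formula: V = (4/3) * pi * r^3
r^3 = 125
(4/3) * 125 = 166.666667
V = 166.666667 * pi
V = 523.6
523.6 units^3


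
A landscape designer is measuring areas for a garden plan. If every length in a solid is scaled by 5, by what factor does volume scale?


Linear scale factor k = 5
Rule: under a linear scaling by k, volumes scale by k^3.
k^3 = 5 * 5 * 5
k^3 = 25 * 5
k^3 = 125
Volume scales by a factor of 125.
125 (dimensionless)


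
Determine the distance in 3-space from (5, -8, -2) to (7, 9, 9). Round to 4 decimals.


3D distance between two points
P1 = (5, -8, -2), P2 = (7, 9, 9)
Formula: d = sqrt((x2-x1)^2 + (y2-y1)^2 + (z2-z1)^2)
dx = 7 - 5 = 2
dy = 9 - -8 = 17
dz = 9 - -2 = 11
dx^2 + dy^2 + dz^2 = 4 + 289 + 121 = 414
d = sqrt(414)
d = 20.347
20.347 units


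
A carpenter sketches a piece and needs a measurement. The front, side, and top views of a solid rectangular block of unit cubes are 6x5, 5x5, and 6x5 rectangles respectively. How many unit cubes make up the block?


Orthographic views of a solid rectangular block:
Front view 6 x 5 -> length = 6, height = 5
Side view 5 x 5 -> width = 5, height = 5 (consistent)
Top view 6 x 5 -> confirms length = 6, width = 5
The block is 6 x 5 x 5.
Total unit cubes = 6 * 5 * 5 = 150
150 unit cubes


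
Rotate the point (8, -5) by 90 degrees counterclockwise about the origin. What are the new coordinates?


Transformation: rotation about the origin
Original point: (8, -5)
Rule for 90 deg counterclockwise: (x, y) -> (-y, x)
Apply: (8, -5) -> (5, 8)
(5, 8)


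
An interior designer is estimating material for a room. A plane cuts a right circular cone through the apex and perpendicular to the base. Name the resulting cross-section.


Solid: right circular cone
Cutting plane: through the apex and perpendicular to the base
Visualize the intersection of the plane with the solid's surface.
The boundary of the cut region is a isosceles triangle.
isosceles triangle


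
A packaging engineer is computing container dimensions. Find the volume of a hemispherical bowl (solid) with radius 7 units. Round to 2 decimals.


Shape: hemisphere (half of a sphere)
Radius r = 7 units
Formula: V = (1/2) * (4/3) * pi * r^3 = (2/3) * pi * r^3
r^3 = 343
(2/3) * 343 = 228.666667
V = 228.666667 * pi
V = 718.38
718.38 units^3


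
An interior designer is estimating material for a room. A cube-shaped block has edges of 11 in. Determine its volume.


Shape: cube
Side s = 11 in
Formula: V = s^3
V = 11 * 11 * 11
V = 121 * 11
V = 1331
1331 in^3


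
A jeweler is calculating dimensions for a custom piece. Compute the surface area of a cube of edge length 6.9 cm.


Shape: cube
Side s = 6.9 cm
A cube has 6 square faces.
Formula: SA = 6 * s^2
s^2 = 47.61
SA = 6 * 47.61
SA = 285.66
285.66 cm^2


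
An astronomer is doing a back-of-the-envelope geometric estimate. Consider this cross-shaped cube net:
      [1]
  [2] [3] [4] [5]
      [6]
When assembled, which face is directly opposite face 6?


Net: cross layout. Take square 3 as the base (bottom).
Fold the four squares in the horizontal row up around 3: 2 -> left, 4 -> right, 5 wraps to the top.
Fold 1 and 6 up from 3: 1 -> back, 6 -> front.
Opposite pairs are therefore: (1, 6), (2, 4), (3, 5).
Face 6 is opposite face 1.
face 1


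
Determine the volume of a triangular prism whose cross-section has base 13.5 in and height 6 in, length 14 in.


Shape: triangular prism
Triangle base = 13.5 in, triangle height = 6 in, prism length L = 14 in
Formula: V = (1/2 * b * h_tri) * L
Cross-section area = 0.5 * 13.5 * 6 = 40.5
V = 40.5 * 14
V = 567
567 in^3


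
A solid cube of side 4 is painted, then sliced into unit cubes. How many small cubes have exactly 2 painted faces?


Large cube: 4 x 4 x 4, cut into unit cubes.
n = 4, so n - 2 = 2
Cubes with 2 painted faces lie along the edges, excluding corners.
A cube has 12 edges; each contributes (n - 2) = 2 such cubes.
Count = 12 * 2 = 24
24 unit cubes


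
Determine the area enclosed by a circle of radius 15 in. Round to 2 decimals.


Shape: circle
Radius r = 15 in
Formula: A = pi * r^2
r^2 = 15^2 = 225
A = pi * 225
A = 706.86
706.86 in^2


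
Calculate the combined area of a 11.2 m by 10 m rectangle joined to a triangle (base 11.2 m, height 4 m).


Composite shape: rectangle + triangle
Rectangle area = 11.2 * 10 = 112
Triangle area = 0.5 * 11.2 * 4 = 22.4
Total = 112 + 22.4
Total = 134.4
134.4 m^2


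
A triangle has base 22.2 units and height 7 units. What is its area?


Shape: triangle
Base b = 22.2 units, Height h = 7 units
Formula: A = (1/2) * b * h
A = 0.5 * 22.2 * 7
A = 0.5 * 155.4
A = 77.7
77.7 units^2


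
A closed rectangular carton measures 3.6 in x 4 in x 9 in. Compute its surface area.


Shape: rectangular prism
l = 3.6 in, w = 4 in, h = 9 in
Formula: SA = 2(lw + lh + wh)
lw = 14.4, lh = 32.4, wh = 36
lw + lh + wh = 82.8
SA = 2 * 82.8
SA = 165.6
165.6 in^2


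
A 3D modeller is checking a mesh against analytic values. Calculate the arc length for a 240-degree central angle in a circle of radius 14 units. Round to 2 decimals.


Shape: circular arc
Radius r = 14 units, Angle = 240 degrees
Formula: L = (angle/360) * 2 * pi * r
2 * pi * r = 28 * pi
L = (240/360) * 28 * pi
L = 18.666667 * pi
L = 58.64
58.64 units


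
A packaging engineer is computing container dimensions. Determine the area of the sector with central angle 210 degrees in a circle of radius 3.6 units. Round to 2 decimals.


Shape: circular sector
Radius r = 3.6 units, Angle = 210 degrees
Formula: A = (angle/360) * pi * r^2
r^2 = 12.96
Fraction of circle = 210/360
A = (210/360) * pi * 12.96
A = 7.56 * pi
A = 23.75
23.75 units^2


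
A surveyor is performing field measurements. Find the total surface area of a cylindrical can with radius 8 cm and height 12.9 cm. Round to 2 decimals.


Shape: closed cylinder
Radius r = 8 cm, Height h = 12.9 cm
Formula: SA = 2*pi*r^2 + 2*pi*r*h = 2*pi*r*(r + h)
r + h = 20.9
2 * r * (r + h) = 2 * 8 * 20.9 = 334.4
SA = 334.4 * pi
SA = 1050.55
1050.55 cm^2


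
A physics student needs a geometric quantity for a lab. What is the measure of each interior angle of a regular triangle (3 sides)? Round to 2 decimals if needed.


Shape: regular triangle (3 sides)
Formula: interior angle = (n - 2) * 180 / n
(n - 2) = 1
(n - 2) * 180 = 180
angle = 180 / 3
angle = 60
60 degrees


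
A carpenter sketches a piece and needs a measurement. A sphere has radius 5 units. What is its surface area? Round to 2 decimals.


Shape: sphere
Radius r = 5 units
Formula: SA = 4 * pi * r^2
r^2 = 25
SA = 4 * pi * 25
SA = 100 * pi
SA = 314.16
314.16 units^2


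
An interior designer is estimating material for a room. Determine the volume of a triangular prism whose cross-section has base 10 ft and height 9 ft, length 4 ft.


Shape: triangular prism
Triangle base = 10 ft, triangle height = 9 ft, prism length L = 4 ft
Formula: V = (1/2 * b * h_tri) * L
Cross-section area = 0.5 * 10 * 9 = 45
V = 45 * 4
V = 180
180 ft^3


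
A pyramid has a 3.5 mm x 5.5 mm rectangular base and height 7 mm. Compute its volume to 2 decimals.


Shape: rectangular pyramid
Base: 3.5 mm x 5.5 mm, Height h = 7 mm
Formula: V = (1/3) * base_area * h
base_area = 3.5 * 5.5 = 19.25
base_area * h = 19.25 * 7 = 134.75
V = 134.75 / 3
V = 44.92
44.92 mm^3


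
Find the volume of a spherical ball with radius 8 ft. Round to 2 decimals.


Shape: sphere
Radius r = 8 ft
Formula: V = (4/3) * pi * r^3
r^3 = 512
(4/3) * 512 = 682.666667
V = 682.666667 * pi
V = 2144.66
2144.66 ft^3


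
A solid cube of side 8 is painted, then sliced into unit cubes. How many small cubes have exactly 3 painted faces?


Large cube: 8 x 8 x 8, cut into unit cubes.
Cubes with 3 painted faces are at the corners. A cube always has 8 corners.
Count = 8
8 unit cubes


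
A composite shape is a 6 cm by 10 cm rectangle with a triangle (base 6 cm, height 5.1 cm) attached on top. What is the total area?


Composite shape: rectangle + triangle
Rectangle area = 6 * 10 = 60
Triangle area = 0.5 * 6 * 5.1 = 15.3
Total = 60 + 15.3
Total = 75.3
75.3 cm^2


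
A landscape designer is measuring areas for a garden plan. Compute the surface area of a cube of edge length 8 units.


Shape: cube
Side s = 8 units
A cube has 6 square faces.
Formula: SA = 6 * s^2
s^2 = 64
SA = 6 * 64
SA = 384
384 units^2


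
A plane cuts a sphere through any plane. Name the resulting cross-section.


Solid: sphere
Cutting plane: through any plane
Visualize the intersection of the plane with the solid's surface.
The boundary of the cut region is a circle.
circle


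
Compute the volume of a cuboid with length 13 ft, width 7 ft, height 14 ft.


Shape: rectangular prism
l = 13 ft, w = 7 ft, h = 14 ft
Formula: V = l * w * h
V = 13 * 7 * 14
V = 91 * 14
V = 1274
1274 ft^3


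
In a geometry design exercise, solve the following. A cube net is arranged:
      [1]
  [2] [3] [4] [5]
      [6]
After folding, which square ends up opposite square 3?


Net: cross layout. Take square 3 as the base (bottom).
Fold the four squares in the horizontal row up around 3: 2 -> left, 4 -> right, 5 wraps to the top.
Fold 1 and 6 up from 3: 1 -> back, 6 -> front.
Opposite pairs are therefore: (1, 6), (2, 4), (3, 5).
Face 3 is opposite face 5.
face 5


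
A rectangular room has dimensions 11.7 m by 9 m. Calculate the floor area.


Shape: rectangle
Length l = 11.7 m, Width w = 9 m
Formula: A = l * w
A = 11.7 * 9
A = 105.3
105.3 m^2


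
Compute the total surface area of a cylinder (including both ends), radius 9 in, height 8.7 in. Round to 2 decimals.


Shape: closed cylinder
Radius r = 9 in, Height h = 8.7 in
Formula: SA = 2*pi*r^2 + 2*pi*r*h = 2*pi*r*(r + h)
r + h = 17.7
2 * r * (r + h) = 2 * 9 * 17.7 = 318.6
SA = 318.6 * pi
SA = 1000.91
1000.91 in^2


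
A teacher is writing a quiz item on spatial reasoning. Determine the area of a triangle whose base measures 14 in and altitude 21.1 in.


Shape: triangle
Base b = 14 in, Height h = 21.1 in
Formula: A = (1/2) * b * h
A = 0.5 * 14 * 21.1
A = 0.5 * 295.4
A = 147.7
147.7 in^2


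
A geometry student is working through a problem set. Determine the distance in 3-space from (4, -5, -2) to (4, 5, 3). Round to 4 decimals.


3D distance between two points
P1 = (4, -5, -2), P2 = (4, 5, 3)
Formula: d = sqrt((x2-x1)^2 + (y2-y1)^2 + (z2-z1)^2)
dx = 4 - 4 = 0
dy = 5 - -5 = 10
dz = 3 - -2 = 5
dx^2 + dy^2 + dz^2 = 0 + 100 + 25 = 125
d = sqrt(125)
d = 11.1803
11.1803 units


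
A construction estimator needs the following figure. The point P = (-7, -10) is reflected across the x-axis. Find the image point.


Transformation: reflection
Original point: (-7, -10)
Rule for reflection over the x-axis: (x, y) -> (x, -y)
Apply: (-7, -10) -> (-7, 10)
(-7, 10)


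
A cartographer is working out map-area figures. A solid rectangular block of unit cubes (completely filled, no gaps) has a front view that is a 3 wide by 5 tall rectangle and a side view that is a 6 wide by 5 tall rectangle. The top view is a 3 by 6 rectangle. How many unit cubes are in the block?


Orthographic views of a solid rectangular block:
Front view 3 x 5 -> length = 3, height = 5
Side view 6 x 5 -> width = 6, height = 5 (consistent)
Top view 3 x 6 -> confirms length = 3, width = 6
The block is 3 x 6 x 5.
Total unit cubes = 3 * 6 * 5 = 90
90 unit cubes


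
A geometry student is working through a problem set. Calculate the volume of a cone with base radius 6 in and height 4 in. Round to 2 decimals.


Shape: cone
Radius r = 6 in, Height h = 4 in
Formula: V = (1/3) * pi * r^2 * h
r^2 = 36
pi * r^2 * h = pi * 36 * 4 = 144 * pi
V = 144 * pi / 3
V = 150.8
150.8 in^3


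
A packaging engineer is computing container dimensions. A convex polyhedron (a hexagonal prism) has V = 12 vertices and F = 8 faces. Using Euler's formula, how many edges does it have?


Polyhedron: hexagonal prism
Euler's formula for convex polyhedra: V - E + F = 2
Given: V = 12 vertices and F = 8 faces
Solve for E:
E = V + F - 2 = 12 + 8 - 2 = 18
18 edges


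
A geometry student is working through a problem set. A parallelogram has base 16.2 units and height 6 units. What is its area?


Shape: parallelogram
Base b = 16.2 units, Height h = 6 units
Formula: A = b * h
A = 16.2 * 6
A = 97.2
97.2 units^2


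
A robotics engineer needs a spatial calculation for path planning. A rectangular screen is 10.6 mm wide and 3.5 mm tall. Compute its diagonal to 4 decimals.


Shape: rectangle (diagonal via Pythagoras)
Sides: 10.6 mm and 3.5 mm
Formula: d = sqrt(l^2 + w^2)
l^2 = 112.36, w^2 = 12.25
l^2 + w^2 = 124.61
d = sqrt(124.61)
d = 11.1629
11.1629 mm


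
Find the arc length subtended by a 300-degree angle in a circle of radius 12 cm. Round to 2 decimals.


Shape: circular arc
Radius r = 12 cm, Angle = 300 degrees
Formula: L = (angle/360) * 2 * pi * r
2 * pi * r = 24 * pi
L = (300/360) * 24 * pi
L = 20 * pi
L = 62.83
62.83 cm


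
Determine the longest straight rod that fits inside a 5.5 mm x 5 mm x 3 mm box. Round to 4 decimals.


Shape: rectangular box (space diagonal)
l = 5.5 mm, w = 5 mm, h = 3 mm
Visualize: the diagonal of the base, then a right triangle with that diagonal and the height.
Formula: d = sqrt(l^2 + w^2 + h^2)
l^2 + w^2 + h^2 = 30.25 + 25 + 9 = 64.25
d = sqrt(64.25)
d = 8.0156
8.0156 mm


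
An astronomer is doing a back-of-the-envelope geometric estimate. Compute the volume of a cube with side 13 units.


Shape: cube
Side s = 13 units
Formula: V = s^3
V = 13 * 13 * 13
V = 169 * 13
V = 2197
2197 units^3


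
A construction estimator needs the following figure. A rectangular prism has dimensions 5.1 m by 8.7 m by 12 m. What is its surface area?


Shape: rectangular prism
l = 5.1 m, w = 8.7 m, h = 12 m
Formula: SA = 2(lw + lh + wh)
lw = 44.37, lh = 61.2, wh = 104.4
lw + lh + wh = 209.97
SA = 2 * 209.97
SA = 419.94
419.94 m^2


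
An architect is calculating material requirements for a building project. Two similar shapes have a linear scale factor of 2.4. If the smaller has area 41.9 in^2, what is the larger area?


Linear scale factor k = 2.4
Original area = 41.9 in^2
Rule: under a linear scaling by k, areas scale by k^2.
k^2 = 2.4^2 = 5.76
New area = 41.9 * 5.76
New area = 241.344
241.344 in^2


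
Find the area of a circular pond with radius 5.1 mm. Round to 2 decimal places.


Shape: circle
Radius r = 5.1 mm
Formula: A = pi * r^2
r^2 = 5.1^2 = 26.01
A = pi * 26.01
A = 81.71
81.71 mm^2


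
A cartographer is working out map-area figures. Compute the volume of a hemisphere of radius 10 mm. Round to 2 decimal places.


Shape: hemisphere (half of a sphere)
Radius r = 10 mm
Formula: V = (1/2) * (4/3) * pi * r^3 = (2/3) * pi * r^3
r^3 = 1000
(2/3) * 1000 = 666.666667
V = 666.666667 * pi
V = 2094.4
2094.4 mm^3


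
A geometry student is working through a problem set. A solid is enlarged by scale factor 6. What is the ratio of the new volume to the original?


Linear scale factor k = 6
Rule: under a linear scaling by k, volumes scale by k^3.
k^3 = 6 * 6 * 6
k^3 = 36 * 6
k^3 = 216
Volume scales by a factor of 216.
216 (dimensionless)
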